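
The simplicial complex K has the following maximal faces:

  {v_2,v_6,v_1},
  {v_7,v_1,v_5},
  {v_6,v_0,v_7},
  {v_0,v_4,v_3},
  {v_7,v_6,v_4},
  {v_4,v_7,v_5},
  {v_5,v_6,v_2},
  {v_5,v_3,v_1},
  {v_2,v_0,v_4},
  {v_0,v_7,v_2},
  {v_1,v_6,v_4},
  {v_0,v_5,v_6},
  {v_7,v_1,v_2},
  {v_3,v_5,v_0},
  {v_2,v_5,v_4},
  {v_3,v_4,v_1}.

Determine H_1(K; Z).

H_1 = Z^2.

Take the total order v_0 < v_1 < v_2 < v_3 < v_4 < v_5 < v_6 < v_7 on the vertex set. Then K (dimension 2) consists of the simplices:

  0-simplices (8): [v_0], [v_1], [v_2], [v_3], [v_4], [v_5], [v_6], [v_7]
  1-simplices (24): (24 of them)
  2-simplices (16): (16 of them)

giving chain groups C_0 ≅ Z^8, C_1 ≅ Z^24, C_2 ≅ Z^16.

Boundary ∂_1: C_1 → C_0 is given by ∂[p,q] = [q] − [p]. For instance
  ∂[v_1,v_3] = [v_3] − [v_1].
The 8×24 boundary matrix has rank 7 and Smith normal form diag(1,1,1,1,1,1,1).

The boundary map ∂_2: C_2 → C_1 acts by ∂[p,q,r] = [q,r] − [p,r] + [p,q]. For instance
  ∂[v_4,v_6,v_7] = [v_6,v_7] − [v_4,v_7] + [v_4,v_6],
  ∂[v_4,v_5,v_7] = [v_5,v_7] − [v_4,v_7] + [v_4,v_5].
The resulting 24×16 matrix has rank 15, and its Smith normal form has invariant factors (1,1,1,1,1,1,1,1,1,1,1,1,1,1,1).

Now H_k = ker ∂_k / im ∂_{k+1}, so:

  H_1: rank ker ∂_1 − rank ∂_2 = (24 − 7) − 15 = 2, and the invariant factors of ∂_2 are all 1, so H_1 = Z^2.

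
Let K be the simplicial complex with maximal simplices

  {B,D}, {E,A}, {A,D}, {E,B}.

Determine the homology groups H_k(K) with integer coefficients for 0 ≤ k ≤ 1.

Fix the vertex order A < B < D < E and write every simplex with vertices in increasing order. Then dim K = 1 and the simplices of K are:

  0-simplices (4): A, B, D, E
  1-simplices (4): AD, AE, BD, BE

Hence C_0 ≅ Z^4, C_1 ≅ Z^4.

∂_1: C_1 → C_0 is given by ∂[p,q] = [q] − [p]. For instance
  ∂BD = D − B.
This gives a 4×4 integer matrix of rank 3; reducing to Smith normal form yields diagonal entries (1,1,1).

From H_k ≅ ker(∂_k) / im(∂_{k+1}) we obtain:

  H_0: rank C_0 − rank ∂_1 = 4 − 3 = 1, and the invariant factors of ∂_1 are all 1, so H_0 ≅ Z.
  H_1: rank ker ∂_1 − rank ∂_2 = (4 − 3) − 0 = 1, and there is no ∂_2, so H_1 ≅ Z.

(K is a triangulation of the circle S^1.)

H_0 ≅ Z,  H_1 ≅ Z.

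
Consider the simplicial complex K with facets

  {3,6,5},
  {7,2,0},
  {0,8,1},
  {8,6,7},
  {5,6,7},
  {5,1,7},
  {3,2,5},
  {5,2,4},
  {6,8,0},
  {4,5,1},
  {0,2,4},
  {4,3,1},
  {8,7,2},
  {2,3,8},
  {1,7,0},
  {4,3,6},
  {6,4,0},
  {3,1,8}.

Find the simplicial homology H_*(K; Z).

Fix the vertex order 0 < 1 < 2 < 3 < 4 < 5 < 6 < 7 < 8 and write every simplex with vertices in increasing order. Then dim K = 2 and the simplices of K are:

  0-simplices (9): [0], [1], [2], [3], [4], [5], [6], [7], [8]
  1-simplices (27): (27 of them)
  2-simplices (18): [0,1,7], [0,1,8], [0,2,4], [0,2,7], [0,4,6], [0,6,8], [1,3,4], [1,3,8], [1,4,5], [1,5,7], [2,3,5], [2,3,8], [2,4,5], [2,7,8], [3,4,6], [3,5,6], [5,6,7], [6,7,8]

giving chain groups C_0 ≅ Z^9, C_1 ≅ Z^27, C_2 ≅ Z^18.

Boundary ∂_1: C_1 → C_0 is given by ∂[p,q] = [q] − [p]. For instance
  ∂[5,7] = [7] − [5].
As a 9×27 matrix over Z this has rank 8, with invariant factors (1,1,1,1,1,1,1,1).

Boundary ∂_2: C_2 → C_1 acts by ∂[p,q,r] = [q,r] − [p,r] + [p,q]. For instance
  ∂[3,4,6] = [4,6] − [3,6] + [3,4],
  ∂[0,6,8] = [6,8] − [0,8] + [0,6].
This gives a 27×18 integer matrix of rank 18; reducing to Smith normal form yields diagonal entries (1,1,1,1,1,1,1,1,1,1,1,1,1,1,1,1,1,2).

Now H_k = ker ∂_k / im ∂_{k+1}, so:

  H_0: rank C_0 − rank ∂_1 = 9 − 8 = 1, and the invariant factors of ∂_1 are all 1, so H_0 ≅ Z.
  H_1: rank ker ∂_1 − rank ∂_2 = (27 − 8) − 18 = 1, and ∂_2 has invariant factor 2 > 1, so H_1 ≅ Z ⊕ Z/2Z.
  H_2: rank ker ∂_2 − rank ∂_3 = (18 − 18) − 0 = 0, and there is no ∂_3, so H_2 ≅ 0.

(K is a triangulation of the Klein bottle.)

H_0 ≅ Z,  H_1 ≅ Z ⊕ Z/2Z,  H_2 = 0.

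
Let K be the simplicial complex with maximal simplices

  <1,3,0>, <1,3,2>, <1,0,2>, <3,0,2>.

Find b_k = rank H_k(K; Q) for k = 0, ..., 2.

b_0 = 1, b_1 = 0, b_2 = 1.

Take the total order 0 < 1 < 2 < 3 on the vertex set. Then K (dimension 2) consists of the simplices:

  0-simplices (4): [0], [1], [2], [3]
  1-simplices (6): [0,1], [0,2], [0,3], [1,2], [1,3], [2,3]
  2-simplices (4): [0,1,2], [0,1,3], [0,2,3], [1,2,3]

so the chain groups are C_0 ≅ Z^4, C_1 ≅ Z^6, C_2 ≅ Z^4.

The boundary map ∂_1: C_1 → C_0 sends each edge [p,q] (with p < q) to q − p. For instance
  ∂[1,2] = [2] − [1].
The 4×6 boundary matrix has rank 3 and Smith normal form diag(1,1,1).

Boundary ∂_2: C_2 → C_1 sends each 2-simplex [p,q,r] to [q,r] − [p,r] + [p,q]. For instance
  ∂[0,1,3] = [1,3] − [0,3] + [0,1],
  ∂[0,2,3] = [2,3] − [0,3] + [0,2].
The 6×4 boundary matrix has rank 3 and Smith normal form diag(1,1,1).

From H_k ≅ ker(∂_k) / im(∂_{k+1}) we obtain:

  H_0: rank C_0 − rank ∂_1 = 4 − 3 = 1, and the invariant factors of ∂_1 are all 1, so H_0 = Z.
  H_1: rank ker ∂_1 − rank ∂_2 = (6 − 3) − 3 = 0, and the invariant factors of ∂_2 are all 1, so H_1 = 0.
  H_2: rank ker ∂_2 − rank ∂_3 = (4 − 3) − 0 = 1, and there is no ∂_3, so H_2 = Z.

Hence the Betti numbers are b_0 = 1, b_1 = 0, b_2 = 1.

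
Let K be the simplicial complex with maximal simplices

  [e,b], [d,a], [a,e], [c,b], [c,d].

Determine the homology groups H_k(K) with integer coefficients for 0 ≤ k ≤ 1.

Fix the vertex order a < b < c < d < e and write every simplex with vertices in increasing order. Then dim K = 1 and the simplices of K are:

  0-simplices (5): a, b, c, d, e
  1-simplices (5): ad, ae, bc, be, cd

giving chain groups C_0 ≅ Z^5, C_1 ≅ Z^5.

Boundary ∂_1: C_1 → C_0 maps an edge to its endpoints' difference, ∂[p,q] = q − p.
The resulting 5×5 matrix has rank 4, and its Smith normal form has invariant factors (1,1,1,1).

From H_k ≅ ker(∂_k) / im(∂_{k+1}) we obtain:

  H_0: rank C_0 − rank ∂_1 = 5 − 4 = 1, and the invariant factors of ∂_1 are all 1, so H_0 = Z.
  H_1: rank ker ∂_1 − rank ∂_2 = (5 − 4) − 0 = 1, and there is no ∂_2, so H_1 = Z.

As a check, the Euler characteristic is 5 − 5 = 0, which agrees with 1 − 1 = 0.

H_0 = Z,  H_1 = Z.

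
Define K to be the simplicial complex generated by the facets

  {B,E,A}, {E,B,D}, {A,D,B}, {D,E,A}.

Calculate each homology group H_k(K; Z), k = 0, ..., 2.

Fix the vertex order A < B < D < E and write every simplex with vertices in increasing order. Then dim K = 2 and the simplices of K are:

  0-simplices (4): A, B, D, E
  1-simplices (6): AB, AD, AE, BD, BE, DE
  2-simplices (4): ABD, ABE, ADE, BDE

giving chain groups C_0 ≅ Z^4, C_1 ≅ Z^6, C_2 ≅ Z^4.

The boundary map ∂_1: C_1 → C_0 is given by ∂[p,q] = [q] − [p]. For instance
  ∂AD = D − A.
The 4×6 boundary matrix has rank 3 and Smith normal form diag(1,1,1).

The boundary map ∂_2: C_2 → C_1 acts by ∂[p,q,r] = [q,r] − [p,r] + [p,q]. For instance
  ∂BDE = DE − BE + BD,
  ∂ABE = BE − AE + AB.
As a 6×4 matrix over Z this has rank 3, with invariant factors (1,1,1).

Reading off H_k = ker ∂_k / im ∂_{k+1}:

  H_0: rank C_0 − rank ∂_1 = 4 − 3 = 1, and the invariant factors of ∂_1 are all 1, so H_0 ≅ Z.
  H_1: rank ker ∂_1 − rank ∂_2 = (6 − 3) − 3 = 0, and the invariant factors of ∂_2 are all 1, so H_1 ≅ 0.
  H_2: rank ker ∂_2 − rank ∂_3 = (4 − 3) − 0 = 1, and there is no ∂_3, so H_2 ≅ Z.

As a check, the Euler characteristic is 4 − 6 + 4 = 2, which agrees with 1 − 0 + 1 = 2.
(K is a triangulation of the 2-sphere S^2.)

H_0 ≅ Z,  H_1 = 0,  H_2 ≅ Z.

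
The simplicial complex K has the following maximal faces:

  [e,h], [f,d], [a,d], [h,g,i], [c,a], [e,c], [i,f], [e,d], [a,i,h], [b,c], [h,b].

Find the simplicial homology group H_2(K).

Order the vertices as a < b < c < d < e < f < g < h < i. Listing each simplex with vertices in this order, K has dimension 2 with simplices:

  0-simplices (9): a, b, c, d, e, f, g, h, i
  1-simplices (14): ac, ad, ah, ai, bc, bh, ce, de, df, eh, fi, gh, gi, hi
  2-simplices (2): ahi, ghi

so the chain groups are C_0 ≅ Z^9, C_1 ≅ Z^14, C_2 ≅ Z^2.

Boundary ∂_1: C_1 → C_0 sends each edge [p,q] (with p < q) to q − p. For instance
  ∂eh = h − e.
As a 9×14 matrix over Z this has rank 8, with invariant factors (1,1,1,1,1,1,1,1).

The boundary map ∂_2: C_2 → C_1 sends each 2-simplex [p,q,r] to [q,r] − [p,r] + [p,q]. For instance
  ∂ahi = hi − ai + ah,
  ∂ghi = hi − gi + gh.
This gives a 14×2 integer matrix of rank 2; reducing to Smith normal form yields diagonal entries (1,1).

From H_k ≅ ker(∂_k) / im(∂_{k+1}) we obtain:

  H_2: rank ker ∂_2 − rank ∂_3 = (2 − 2) − 0 = 0, and there is no ∂_3, so H_2 = 0.

H_2 ≅ 0.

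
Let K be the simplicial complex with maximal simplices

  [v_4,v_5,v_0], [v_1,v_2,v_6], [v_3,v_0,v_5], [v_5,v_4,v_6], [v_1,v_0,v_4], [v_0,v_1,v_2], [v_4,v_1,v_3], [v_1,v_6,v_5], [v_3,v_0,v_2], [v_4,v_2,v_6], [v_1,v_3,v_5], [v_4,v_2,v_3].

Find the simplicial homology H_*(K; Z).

We work with the vertex ordering v_0 < v_1 < v_2 < v_3 < v_4 < v_5 < v_6. The simplices of K, each written with vertices in increasing order, are:

  0-simplices (7): [v_0], [v_1], [v_2], [v_3], [v_4], [v_5], [v_6]
  1-simplices (18): (18 of them)
  2-simplices (12): (12 of them)

giving chain groups C_0 ≅ Z^7, C_1 ≅ Z^18, C_2 ≅ Z^12.

The boundary map ∂_1: C_1 → C_0 sends each edge [p,q] (with p < q) to q − p. For instance
  ∂[v_1,v_4] = [v_4] − [v_1].
The 7×18 boundary matrix has rank 6 and Smith normal form diag(1,1,1,1,1,1).

Boundary ∂_2: C_2 → C_1 acts by ∂[p,q,r] = [q,r] − [p,r] + [p,q]. For instance
  ∂[v_0,v_1,v_4] = [v_1,v_4] − [v_0,v_4] + [v_0,v_1],
  ∂[v_0,v_1,v_2] = [v_1,v_2] − [v_0,v_2] + [v_0,v_1].
The 18×12 boundary matrix has rank 12 and Smith normal form diag(1,1,1,1,1,1,1,1,1,1,1,2).

From H_k ≅ ker(∂_k) / im(∂_{k+1}) we obtain:

  H_0: rank C_0 − rank ∂_1 = 7 − 6 = 1, and the invariant factors of ∂_1 are all 1, so H_0 = Z.
  H_1: rank ker ∂_1 − rank ∂_2 = (18 − 6) − 12 = 0, and ∂_2 has invariant factor 2 > 1, so H_1 = Z/2.
  H_2: rank ker ∂_2 − rank ∂_3 = (12 − 12) − 0 = 0, and there is no ∂_3, so H_2 = 0.

(K is a triangulation of the real projective plane RP^2.)

H_0 = Z,  H_1 = Z/2,  H_2 = 0.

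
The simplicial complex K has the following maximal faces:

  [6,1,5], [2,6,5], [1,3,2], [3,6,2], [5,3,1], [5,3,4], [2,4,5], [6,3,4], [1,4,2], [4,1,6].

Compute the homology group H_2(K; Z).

H_2 = 0.

Take the total order 1 < 2 < 3 < 4 < 5 < 6 on the vertex set. Then K (dimension 2) consists of the simplices:

  0-simplices (6): [1], [2], [3], [4], [5], [6]
  1-simplices (15): [1,2], [1,3], [1,4], [1,5], [1,6], [2,3], [2,4], [2,5], [2,6], [3,4], [3,5], [3,6], [4,5], [4,6], [5,6]
  2-simplices (10): [1,2,3], [1,2,4], [1,3,5], [1,4,6], [1,5,6], [2,3,6], [2,4,5], [2,5,6], [3,4,5], [3,4,6]

Hence C_0 ≅ Z^6, C_1 ≅ Z^15, C_2 ≅ Z^10.

∂_1: C_1 → C_0 sends each edge [p,q] (with p < q) to q − p. For instance
  ∂[3,5] = [5] − [3].
The resulting 6×15 matrix has rank 5, and its Smith normal form has invariant factors (1,1,1,1,1).

∂_2: C_2 → C_1 sends each 2-simplex [p,q,r] to [q,r] − [p,r] + [p,q]. For instance
  ∂[2,4,5] = [4,5] − [2,5] + [2,4],
  ∂[1,4,6] = [4,6] − [1,6] + [1,4].
As a 15×10 matrix over Z this has rank 10, with invariant factors (1,1,1,1,1,1,1,1,1,2).

From H_k ≅ ker(∂_k) / im(∂_{k+1}) we obtain:

  H_2: rank ker ∂_2 − rank ∂_3 = (10 − 10) − 0 = 0, and there is no ∂_3, so H_2 ≅ 0.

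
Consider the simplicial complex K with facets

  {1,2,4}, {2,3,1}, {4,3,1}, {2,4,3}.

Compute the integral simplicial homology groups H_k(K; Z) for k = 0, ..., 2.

H_0 ≅ Z,  H_1 = 0,  H_2 ≅ Z.

We work with the vertex ordering 1 < 2 < 3 < 4. The simplices of K, each written with vertices in increasing order, are:

  0-simplices (4): [1], [2], [3], [4]
  1-simplices (6): [1,2], [1,3], [1,4], [2,3], [2,4], [3,4]
  2-simplices (4): [1,2,3], [1,2,4], [1,3,4], [2,3,4]

Hence C_0 ≅ Z^4, C_1 ≅ Z^6, C_2 ≅ Z^4.

∂_1: C_1 → C_0 is given by ∂[p,q] = [q] − [p]. For instance
  ∂[1,4] = [4] − [1].
The 4×6 boundary matrix has rank 3 and Smith normal form diag(1,1,1).

∂_2: C_2 → C_1 sends each 2-simplex [p,q,r] to [q,r] − [p,r] + [p,q]. For instance
  ∂[1,3,4] = [3,4] − [1,4] + [1,3],
  ∂[1,2,3] = [2,3] − [1,3] + [1,2].
The 6×4 boundary matrix has rank 3 and Smith normal form diag(1,1,1).

Reading off H_k = ker ∂_k / im ∂_{k+1}:

  H_0: rank C_0 − rank ∂_1 = 4 − 3 = 1, and the invariant factors of ∂_1 are all 1, so H_0 ≅ Z.
  H_1: rank ker ∂_1 − rank ∂_2 = (6 − 3) − 3 = 0, and the invariant factors of ∂_2 are all 1, so H_1 ≅ 0.
  H_2: rank ker ∂_2 − rank ∂_3 = (4 − 3) − 0 = 1, and there is no ∂_3, so H_2 ≅ Z.

(K is a triangulation of the 2-sphere S^2.)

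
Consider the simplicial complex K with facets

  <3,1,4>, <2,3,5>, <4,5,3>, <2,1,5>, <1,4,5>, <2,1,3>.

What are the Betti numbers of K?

We work with the vertex ordering 1 < 2 < 3 < 4 < 5. The simplices of K, each written with vertices in increasing order, are:

  0-simplices (5): [1], [2], [3], [4], [5]
  1-simplices (9): [1,2], [1,3], [1,4], [1,5], [2,3], [2,5], [3,4], [3,5], [4,5]
  2-simplices (6): [1,2,3], [1,2,5], [1,3,4], [1,4,5], [2,3,5], [3,4,5]

Hence C_0 ≅ Z^5, C_1 ≅ Z^9, C_2 ≅ Z^6.

The boundary map ∂_1: C_1 → C_0 is given by ∂[p,q] = [q] − [p]. For instance
  ∂[3,4] = [4] − [3].
The resulting 5×9 matrix has rank 4, and its Smith normal form has invariant factors (1,1,1,1).

The boundary map ∂_2: C_2 → C_1 acts by ∂[p,q,r] = [q,r] − [p,r] + [p,q]. For instance
  ∂[1,3,4] = [3,4] − [1,4] + [1,3],
  ∂[1,2,5] = [2,5] − [1,5] + [1,2].
The 9×6 boundary matrix has rank 5 and Smith normal form diag(1,1,1,1,1).

Reading off H_k = ker ∂_k / im ∂_{k+1}:

  H_0: rank C_0 − rank ∂_1 = 5 − 4 = 1, and the invariant factors of ∂_1 are all 1, so H_0 = Z.
  H_1: rank ker ∂_1 − rank ∂_2 = (9 − 4) − 5 = 0, and the invariant factors of ∂_2 are all 1, so H_1 = 0.
  H_2: rank ker ∂_2 − rank ∂_3 = (6 − 5) − 0 = 1, and there is no ∂_3, so H_2 = Z.

Hence the Betti numbers are b_0 = 1, b_1 = 0, b_2 = 1.

b_0 = 1, b_1 = 0, b_2 = 1.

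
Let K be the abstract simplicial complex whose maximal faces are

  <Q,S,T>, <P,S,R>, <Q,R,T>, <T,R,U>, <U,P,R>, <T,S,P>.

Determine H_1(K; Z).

Order the vertices as P < Q < R < S < T < U. Listing each simplex with vertices in this order, K has dimension 2 with simplices:

  0-simplices (6): P, Q, R, S, T, U
  1-simplices (12): PR, PS, PT, PU, QR, QS, QT, RS, RT, RU, ST, TU
  2-simplices (6): PRS, PRU, PST, QRT, QST, RTU

so the chain groups are C_0 ≅ Z^6, C_1 ≅ Z^12, C_2 ≅ Z^6.

∂_1: C_1 → C_0 sends each edge [p,q] (with p < q) to q − p. For instance
  ∂ST = T − S.
This gives a 6×12 integer matrix of rank 5; reducing to Smith normal form yields diagonal entries (1,1,1,1,1).

∂_2: C_2 → C_1 maps a triangle to the signed sum of its edges. For instance
  ∂PRU = RU − PU + PR,
  ∂PRS = RS − PS + PR.
The resulting 12×6 matrix has rank 6, and its Smith normal form has invariant factors (1,1,1,1,1,1).

From H_k ≅ ker(∂_k) / im(∂_{k+1}) we obtain:

  H_1: rank ker ∂_1 − rank ∂_2 = (12 − 5) − 6 = 1, and the invariant factors of ∂_2 are all 1, so H_1 ≅ Z.

H_1 ≅ Z.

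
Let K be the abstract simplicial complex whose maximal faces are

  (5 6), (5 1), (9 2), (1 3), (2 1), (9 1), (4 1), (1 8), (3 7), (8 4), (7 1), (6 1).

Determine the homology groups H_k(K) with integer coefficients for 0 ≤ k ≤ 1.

Take the total order 1 < 2 < 3 < 4 < 5 < 6 < 7 < 8 < 9 on the vertex set. Then K (dimension 1) consists of the simplices:

  0-simplices (9): [1], [2], [3], [4], [5], [6], [7], [8], [9]
  1-simplices (12): [1,2], [1,3], [1,4], [1,5], [1,6], [1,7], [1,8], [1,9], [2,9], [3,7], [4,8], [5,6]

so the chain groups are C_0 ≅ Z^9, C_1 ≅ Z^12.

∂_1: C_1 → C_0 sends each edge [p,q] (with p < q) to q − p. For instance
  ∂[1,5] = [5] − [1].
The 9×12 boundary matrix has rank 8 and Smith normal form diag(1,1,1,1,1,1,1,1).

Now H_k = ker ∂_k / im ∂_{k+1}, so:

  H_0: rank C_0 − rank ∂_1 = 9 − 8 = 1, and the invariant factors of ∂_1 are all 1, so H_0 ≅ Z.
  H_1: rank ker ∂_1 − rank ∂_2 = (12 − 8) − 0 = 4, and there is no ∂_2, so H_1 ≅ Z^4.

H_0 ≅ Z,  H_1 ≅ Z^4.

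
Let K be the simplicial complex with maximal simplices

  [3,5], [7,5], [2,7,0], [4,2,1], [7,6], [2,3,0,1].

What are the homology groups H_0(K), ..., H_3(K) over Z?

H_0 ≅ Z,  H_1 ≅ Z,  H_2 = 0,  H_3 = 0.

We work with the vertex ordering 0 < 1 < 2 < 3 < 4 < 5 < 6 < 7. The simplices of K, each written with vertices in increasing order, are:

  0-simplices (8): [0], [1], [2], [3], [4], [5], [6], [7]
  1-simplices (13): [0,1], [0,2], [0,3], [0,7], [1,2], [1,3], [1,4], [2,3], [2,4], [2,7], [3,5], [5,7], [6,7]
  2-simplices (6): [0,1,2], [0,1,3], [0,2,3], [0,2,7], [1,2,3], [1,2,4]
  3-simplices (1): [0,1,2,3]

giving chain groups C_0 ≅ Z^8, C_1 ≅ Z^13, C_2 ≅ Z^6, C_3 ≅ Z^1.

∂_1: C_1 → C_0 maps an edge to its endpoints' difference, ∂[p,q] = q − p. For instance
  ∂[5,7] = [7] − [5].
The resulting 8×13 matrix has rank 7, and its Smith normal form has invariant factors (1,1,1,1,1,1,1).

Boundary ∂_2: C_2 → C_1 acts by ∂[p,q,r] = [q,r] − [p,r] + [p,q]. For instance
  ∂[1,2,3] = [2,3] − [1,3] + [1,2],
  ∂[0,1,3] = [1,3] − [0,3] + [0,1].
The 13×6 boundary matrix has rank 5 and Smith normal form diag(1,1,1,1,1).

∂_3: C_3 → C_2 sends each 3-simplex σ to the alternating sum Σ_i (−1)^i (σ with its i-th vertex removed). For instance
  ∂[0,1,2,3] = [1,2,3] − [0,2,3] + [0,1,3] − [0,1,2].
The 6×1 boundary matrix has rank 1 and Smith normal form diag(1).

Computing H_k = (kernel of ∂_k) / (image of ∂_{k+1}):

  H_0: rank C_0 − rank ∂_1 = 8 − 7 = 1, and the invariant factors of ∂_1 are all 1, so H_0 = Z.
  H_1: rank ker ∂_1 − rank ∂_2 = (13 − 7) − 5 = 1, and the invariant factors of ∂_2 are all 1, so H_1 = Z.
  H_2: rank ker ∂_2 − rank ∂_3 = (6 − 5) − 1 = 0, and the invariant factors of ∂_3 are all 1, so H_2 = 0.
  H_3: rank ker ∂_3 − rank ∂_4 = (1 − 1) − 0 = 0, and there is no ∂_4, so H_3 = 0.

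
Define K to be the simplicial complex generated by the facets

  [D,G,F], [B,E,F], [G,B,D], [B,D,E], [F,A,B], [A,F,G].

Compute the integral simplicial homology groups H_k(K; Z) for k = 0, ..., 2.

We work with the vertex ordering A < B < D < E < F < G. The simplices of K, each written with vertices in increasing order, are:

  0-simplices (6): A, B, D, E, F, G
  1-simplices (12): AB, AF, AG, BD, BE, BF, BG, DE, DF, DG, EF, FG
  2-simplices (6): ABF, AFG, BDE, BDG, BEF, DFG

so the chain groups are C_0 ≅ Z^6, C_1 ≅ Z^12, C_2 ≅ Z^6.

Boundary ∂_1: C_1 → C_0 sends each edge [p,q] (with p < q) to q − p. For instance
  ∂BD = D − B.
This gives a 6×12 integer matrix of rank 5; reducing to Smith normal form yields diagonal entries (1,1,1,1,1).

Boundary ∂_2: C_2 → C_1 sends each 2-simplex [p,q,r] to [q,r] − [p,r] + [p,q]. For instance
  ∂ABF = BF − AF + AB,
  ∂AFG = FG − AG + AF.
This gives a 12×6 integer matrix of rank 6; reducing to Smith normal form yields diagonal entries (1,1,1,1,1,1).

Reading off H_k = ker ∂_k / im ∂_{k+1}:

  H_0: rank C_0 − rank ∂_1 = 6 − 5 = 1, and the invariant factors of ∂_1 are all 1, so H_0 ≅ Z.
  H_1: rank ker ∂_1 − rank ∂_2 = (12 − 5) − 6 = 1, and the invariant factors of ∂_2 are all 1, so H_1 ≅ Z.
  H_2: rank ker ∂_2 − rank ∂_3 = (6 − 6) − 0 = 0, and there is no ∂_3, so H_2 ≅ 0.

H_0 ≅ Z,  H_1 ≅ Z,  H_2 = 0.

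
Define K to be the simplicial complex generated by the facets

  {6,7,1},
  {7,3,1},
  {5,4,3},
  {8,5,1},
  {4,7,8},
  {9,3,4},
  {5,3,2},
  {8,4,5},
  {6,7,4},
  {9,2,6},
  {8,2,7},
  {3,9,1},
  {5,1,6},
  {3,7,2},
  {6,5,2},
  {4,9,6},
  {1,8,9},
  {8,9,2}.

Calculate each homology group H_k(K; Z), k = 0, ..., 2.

H_0 ≅ Z,  H_1 ≅ Z^2,  H_2 ≅ Z.

Take the total order 1 < 2 < 3 < 4 < 5 < 6 < 7 < 8 < 9 on the vertex set. Then K (dimension 2) consists of the simplices:

  0-simplices (9): [1], [2], [3], [4], [5], [6], [7], [8], [9]
  1-simplices (27): (27 of them)
  2-simplices (18): [1,3,7], [1,3,9], [1,5,6], [1,5,8], [1,6,7], [1,8,9], [2,3,5], [2,3,7], [2,5,6], [2,6,9], [2,7,8], [2,8,9], [3,4,5], [3,4,9], [4,5,8], [4,6,7], [4,6,9], [4,7,8]

giving chain groups C_0 ≅ Z^9, C_1 ≅ Z^27, C_2 ≅ Z^18.

Boundary ∂_1: C_1 → C_0 is given by ∂[p,q] = [q] − [p]. For instance
  ∂[5,8] = [8] − [5].
The 9×27 boundary matrix has rank 8 and Smith normal form diag(1,1,1,1,1,1,1,1).

The boundary map ∂_2: C_2 → C_1 acts by ∂[p,q,r] = [q,r] − [p,r] + [p,q]. For instance
  ∂[1,5,6] = [5,6] − [1,6] + [1,5],
  ∂[2,7,8] = [7,8] − [2,8] + [2,7].
This gives a 27×18 integer matrix of rank 17; reducing to Smith normal form yields diagonal entries (1,1,1,1,1,1,1,1,1,1,1,1,1,1,1,1,1).

Reading off H_k = ker ∂_k / im ∂_{k+1}:

  H_0: rank C_0 − rank ∂_1 = 9 − 8 = 1, and the invariant factors of ∂_1 are all 1, so H_0 = Z.
  H_1: rank ker ∂_1 − rank ∂_2 = (27 − 8) − 17 = 2, and the invariant factors of ∂_2 are all 1, so H_1 = Z^2.
  H_2: rank ker ∂_2 − rank ∂_3 = (18 − 17) − 0 = 1, and there is no ∂_3, so H_2 = Z.

As a check, the Euler characteristic is 9 − 27 + 18 = 0, which agrees with 1 − 2 + 1 = 0.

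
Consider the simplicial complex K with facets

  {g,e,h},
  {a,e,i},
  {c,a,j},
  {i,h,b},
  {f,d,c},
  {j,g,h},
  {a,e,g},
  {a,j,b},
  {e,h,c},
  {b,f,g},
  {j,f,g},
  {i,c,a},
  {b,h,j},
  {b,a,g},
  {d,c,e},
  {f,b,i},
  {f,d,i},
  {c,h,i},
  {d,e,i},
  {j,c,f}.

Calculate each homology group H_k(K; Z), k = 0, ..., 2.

H_0 = Z,  H_1 = Z ⊕ Z_2,  H_2 = 0.

K has 10 vertices, 30 edges, 20 triangles.
rank ∂_0 = 0, rank ∂_1 = 9 ⇒ b_0 = 10 − 0 − 9 = 1; all invariant factors of ∂_1 are 1 so no torsion. So H_0 = Z.
rank ∂_1 = 9, rank ∂_2 = 20 ⇒ b_1 = 30 − 9 − 20 = 1; ∂_2 has invariant factor(s) [2] giving torsion. So H_1 = Z ⊕ Z_2.
rank ∂_2 = 20, rank ∂_3 = 0 ⇒ b_2 = 20 − 20 − 0 = 0. So H_2 = 0.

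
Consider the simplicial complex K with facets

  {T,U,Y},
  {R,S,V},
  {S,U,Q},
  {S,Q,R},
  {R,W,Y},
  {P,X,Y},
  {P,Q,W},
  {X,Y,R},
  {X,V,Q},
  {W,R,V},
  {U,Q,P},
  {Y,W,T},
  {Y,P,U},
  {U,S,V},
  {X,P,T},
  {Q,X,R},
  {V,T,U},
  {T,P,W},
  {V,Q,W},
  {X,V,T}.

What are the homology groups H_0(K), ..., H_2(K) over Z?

We work with the vertex ordering P < Q < R < S < T < U < V < W < X < Y. The simplices of K, each written with vertices in increasing order, are:

  0-simplices (10): P, Q, R, S, T, U, V, W, X, Y
  1-simplices (30): PQ, PT, PU, PW, PX, PY, QR, QS, QU, QV, QW, QX, RS, RV, RW, RX, RY, SU, SV, TU, TV, TW, TX, TY, UV, UY, VW, VX, WY, XY
  2-simplices (20): PQU, PQW, PTW, PTX, PUY, PXY, QRS, QRX, QSU, QVW, QVX, RSV, RVW, RWY, RXY, SUV, TUV, TUY, TVX, TWY

giving chain groups C_0 ≅ Z^10, C_1 ≅ Z^30, C_2 ≅ Z^20.

Boundary ∂_1: C_1 → C_0 sends each edge [p,q] (with p < q) to q − p. For instance
  ∂PQ = Q − P.
This gives a 10×30 integer matrix of rank 9; reducing to Smith normal form yields diagonal entries (1,1,1,1,1,1,1,1,1).

∂_2: C_2 → C_1 maps a triangle to the signed sum of its edges. For instance
  ∂TUV = UV − TV + TU,
  ∂TUY = UY − TY + TU.
The resulting 30×20 matrix has rank 20, and its Smith normal form has invariant factors (1,1,1,1,1,1,1,1,1,1,1,1,1,1,1,1,1,1,1,2).

Reading off H_k = ker ∂_k / im ∂_{k+1}:

  H_0: rank C_0 − rank ∂_1 = 10 − 9 = 1, and the invariant factors of ∂_1 are all 1, so H_0 = Z.
  H_1: rank ker ∂_1 − rank ∂_2 = (30 − 9) − 20 = 1, and ∂_2 has invariant factor 2 > 1, so H_1 = Z ⊕ Z/2Z.
  H_2: rank ker ∂_2 − rank ∂_3 = (20 − 20) − 0 = 0, and there is no ∂_3, so H_2 = 0.

As a check, the Euler characteristic is 10 − 30 + 20 = 0, which agrees with 1 − 1 + 0 = 0.

H_0 ≅ Z,  H_1 ≅ Z ⊕ Z/2Z,  H_2 = 0.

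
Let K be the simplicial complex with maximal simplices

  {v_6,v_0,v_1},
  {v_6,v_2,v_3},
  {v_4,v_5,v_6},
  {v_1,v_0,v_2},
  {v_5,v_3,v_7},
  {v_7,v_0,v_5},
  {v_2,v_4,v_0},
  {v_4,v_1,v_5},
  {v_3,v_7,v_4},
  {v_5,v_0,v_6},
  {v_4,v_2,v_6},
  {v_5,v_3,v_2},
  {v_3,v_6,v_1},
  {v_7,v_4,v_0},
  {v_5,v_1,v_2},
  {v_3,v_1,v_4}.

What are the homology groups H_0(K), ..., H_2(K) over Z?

H_0 = Z,  H_1 = Z^2,  H_2 = Z.

Fix the vertex order v_0 < v_1 < v_2 < v_3 < v_4 < v_5 < v_6 < v_7 and write every simplex with vertices in increasing order. Then dim K = 2 and the simplices of K are:

  0-simplices (8): [v_0], [v_1], [v_2], [v_3], [v_4], [v_5], [v_6], [v_7]
  1-simplices (24): (24 of them)
  2-simplices (16): (16 of them)

Hence C_0 ≅ Z^8, C_1 ≅ Z^24, C_2 ≅ Z^16.

∂_1: C_1 → C_0 maps an edge to its endpoints' difference, ∂[p,q] = q − p. For instance
  ∂[v_0,v_2] = [v_2] − [v_0].
As a 8×24 matrix over Z this has rank 7, with invariant factors (1,1,1,1,1,1,1).

∂_2: C_2 → C_1 maps a triangle to the signed sum of its edges. For instance
  ∂[v_0,v_2,v_4] = [v_2,v_4] − [v_0,v_4] + [v_0,v_2],
  ∂[v_2,v_3,v_6] = [v_3,v_6] − [v_2,v_6] + [v_2,v_3].
This gives a 24×16 integer matrix of rank 15; reducing to Smith normal form yields diagonal entries (1,1,1,1,1,1,1,1,1,1,1,1,1,1,1).

Reading off H_k = ker ∂_k / im ∂_{k+1}:

  H_0: rank C_0 − rank ∂_1 = 8 − 7 = 1, and the invariant factors of ∂_1 are all 1, so H_0 ≅ Z.
  H_1: rank ker ∂_1 − rank ∂_2 = (24 − 7) − 15 = 2, and the invariant factors of ∂_2 are all 1, so H_1 ≅ Z^2.
  H_2: rank ker ∂_2 − rank ∂_3 = (16 − 15) − 0 = 1, and there is no ∂_3, so H_2 ≅ Z.

As a check, the Euler characteristic is 8 − 24 + 16 = 0, which agrees with 1 − 2 + 1 = 0.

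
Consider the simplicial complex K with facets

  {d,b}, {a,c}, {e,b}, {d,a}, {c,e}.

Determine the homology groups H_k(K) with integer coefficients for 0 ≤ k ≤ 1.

K has 5 vertices, 5 edges.
rank ∂_0 = 0, rank ∂_1 = 4 ⇒ b_0 = 5 − 0 − 4 = 1; all invariant factors of ∂_1 are 1 so no torsion. So H_0 ≅ Z.
rank ∂_1 = 4, rank ∂_2 = 0 ⇒ b_1 = 5 − 4 − 0 = 1. So H_1 ≅ Z.

H_0 = Z,  H_1 = Z.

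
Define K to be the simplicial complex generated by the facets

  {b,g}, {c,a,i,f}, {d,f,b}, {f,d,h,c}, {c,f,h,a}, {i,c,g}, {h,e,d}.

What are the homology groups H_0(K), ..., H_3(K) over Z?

Fix the vertex order a < b < c < d < e < f < g < h < i and write every simplex with vertices in increasing order. Then dim K = 3 and the simplices of K are:

  0-simplices (9): a, b, c, d, e, f, g, h, i
  1-simplices (19): ac, af, ah, ai, bd, bf, bg, cd, cf, cg, ch, ci, de, df, dh, eh, fh, fi, gi
  2-simplices (13): acf, ach, aci, afh, afi, bdf, cdf, cdh, cfh, cfi, cgi, deh, dfh
  3-simplices (3): acfh, acfi, cdfh

Hence C_0 ≅ Z^9, C_1 ≅ Z^19, C_2 ≅ Z^13, C_3 ≅ Z^3.

∂_1: C_1 → C_0 is given by ∂[p,q] = [q] − [p].
This gives a 9×19 integer matrix of rank 8; reducing to Smith normal form yields diagonal entries (1,1,1,1,1,1,1,1).

∂_2: C_2 → C_1 sends each 2-simplex [p,q,r] to [q,r] − [p,r] + [p,q]. For instance
  ∂cdf = df − cf + cd,
  ∂cfi = fi − ci + cf.
This gives a 19×13 integer matrix of rank 10; reducing to Smith normal form yields diagonal entries (1,1,1,1,1,1,1,1,1,1).

The boundary map ∂_3: C_3 → C_2 sends each 3-simplex σ to the alternating sum Σ_i (−1)^i (σ with its i-th vertex removed). For instance
  ∂acfi = cfi − afi + aci − acf,
  ∂cdfh = dfh − cfh + cdh − cdf.
As a 13×3 matrix over Z this has rank 3, with invariant factors (1,1,1).

From H_k ≅ ker(∂_k) / im(∂_{k+1}) we obtain:

  H_0: rank C_0 − rank ∂_1 = 9 − 8 = 1, and the invariant factors of ∂_1 are all 1, so H_0 ≅ Z.
  H_1: rank ker ∂_1 − rank ∂_2 = (19 − 8) − 10 = 1, and the invariant factors of ∂_2 are all 1, so H_1 ≅ Z.
  H_2: rank ker ∂_2 − rank ∂_3 = (13 − 10) − 3 = 0, and the invariant factors of ∂_3 are all 1, so H_2 ≅ 0.
  H_3: rank ker ∂_3 − rank ∂_4 = (3 − 3) − 0 = 0, and there is no ∂_4, so H_3 ≅ 0.

H_0 ≅ Z,  H_1 ≅ Z,  H_2 = 0,  H_3 = 0.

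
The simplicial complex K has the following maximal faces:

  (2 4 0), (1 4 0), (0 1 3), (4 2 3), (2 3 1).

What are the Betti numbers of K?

b_0 = 1, b_1 = 1, b_2 = 0.

Fix the vertex order 0 < 1 < 2 < 3 < 4 and write every simplex with vertices in increasing order. Then dim K = 2 and the simplices of K are:

  0-simplices (5): [0], [1], [2], [3], [4]
  1-simplices (10): [0,1], [0,2], [0,3], [0,4], [1,2], [1,3], [1,4], [2,3], [2,4], [3,4]
  2-simplices (5): [0,1,3], [0,1,4], [0,2,4], [1,2,3], [2,3,4]

giving chain groups C_0 ≅ Z^5, C_1 ≅ Z^10, C_2 ≅ Z^5.

∂_1: C_1 → C_0 maps an edge to its endpoints' difference, ∂[p,q] = q − p. For instance
  ∂[1,3] = [3] − [1].
As a 5×10 matrix over Z this has rank 4, with invariant factors (1,1,1,1).

Boundary ∂_2: C_2 → C_1 sends each 2-simplex [p,q,r] to [q,r] − [p,r] + [p,q]. For instance
  ∂[2,3,4] = [3,4] − [2,4] + [2,3],
  ∂[1,2,3] = [2,3] − [1,3] + [1,2].
The resulting 10×5 matrix has rank 5, and its Smith normal form has invariant factors (1,1,1,1,1).

Now H_k = ker ∂_k / im ∂_{k+1}, so:

  H_0: rank C_0 − rank ∂_1 = 5 − 4 = 1, and the invariant factors of ∂_1 are all 1, so H_0 = Z.
  H_1: rank ker ∂_1 − rank ∂_2 = (10 − 4) − 5 = 1, and the invariant factors of ∂_2 are all 1, so H_1 = Z.
  H_2: rank ker ∂_2 − rank ∂_3 = (5 − 5) − 0 = 0, and there is no ∂_3, so H_2 = 0.

Hence the Betti numbers are b_0 = 1, b_1 = 1, b_2 = 0.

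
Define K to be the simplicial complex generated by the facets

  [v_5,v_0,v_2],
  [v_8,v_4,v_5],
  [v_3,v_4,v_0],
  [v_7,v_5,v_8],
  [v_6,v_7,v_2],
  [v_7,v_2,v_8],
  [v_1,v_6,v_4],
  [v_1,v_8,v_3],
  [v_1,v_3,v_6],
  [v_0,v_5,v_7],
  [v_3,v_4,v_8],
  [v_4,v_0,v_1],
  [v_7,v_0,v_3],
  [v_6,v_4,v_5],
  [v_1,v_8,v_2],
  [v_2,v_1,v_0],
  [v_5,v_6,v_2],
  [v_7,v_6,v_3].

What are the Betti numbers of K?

K has 9 vertices, 27 edges, 18 triangles.
rank ∂_0 = 0, rank ∂_1 = 8 ⇒ b_0 = 9 − 0 − 8 = 1; all invariant factors of ∂_1 are 1 so no torsion. So H_0 ≅ Z.
rank ∂_1 = 8, rank ∂_2 = 18 ⇒ b_1 = 27 − 8 − 18 = 1; ∂_2 has invariant factor(s) [2] giving torsion. So H_1 ≅ Z × Z/2.
rank ∂_2 = 18, rank ∂_3 = 0 ⇒ b_2 = 18 − 18 − 0 = 0. So H_2 ≅ 0.

b_0 = 1, b_1 = 1, b_2 = 0.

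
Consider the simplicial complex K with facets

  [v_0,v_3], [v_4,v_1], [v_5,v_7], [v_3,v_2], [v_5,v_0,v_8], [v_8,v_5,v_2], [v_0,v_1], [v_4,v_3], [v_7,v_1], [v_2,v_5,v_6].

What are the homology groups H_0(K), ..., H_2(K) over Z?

Take the total order v_0 < v_1 < v_2 < v_3 < v_4 < v_5 < v_6 < v_7 < v_8 on the vertex set. Then K (dimension 2) consists of the simplices:

  0-simplices (9): [v_0], [v_1], [v_2], [v_3], [v_4], [v_5], [v_6], [v_7], [v_8]
  1-simplices (14): [v_0,v_1], [v_0,v_3], [v_0,v_5], [v_0,v_8], [v_1,v_4], [v_1,v_7], [v_2,v_3], [v_2,v_5], [v_2,v_6], [v_2,v_8], [v_3,v_4], [v_5,v_6], [v_5,v_7], [v_5,v_8]
  2-simplices (3): [v_0,v_5,v_8], [v_2,v_5,v_6], [v_2,v_5,v_8]

Hence C_0 ≅ Z^9, C_1 ≅ Z^14, C_2 ≅ Z^3.

∂_1: C_1 → C_0 sends each edge [p,q] (with p < q) to q − p.
This gives a 9×14 integer matrix of rank 8; reducing to Smith normal form yields diagonal entries (1,1,1,1,1,1,1,1).

∂_2: C_2 → C_1 sends each 2-simplex [p,q,r] to [q,r] − [p,r] + [p,q]. For instance
  ∂[v_2,v_5,v_6] = [v_5,v_6] − [v_2,v_6] + [v_2,v_5],
  ∂[v_0,v_5,v_8] = [v_5,v_8] − [v_0,v_8] + [v_0,v_5].
The resulting 14×3 matrix has rank 3, and its Smith normal form has invariant factors (1,1,1).

Computing H_k = (kernel of ∂_k) / (image of ∂_{k+1}):

  H_0: rank C_0 − rank ∂_1 = 9 − 8 = 1, and the invariant factors of ∂_1 are all 1, so H_0 = Z.
  H_1: rank ker ∂_1 − rank ∂_2 = (14 − 8) − 3 = 3, and the invariant factors of ∂_2 are all 1, so H_1 = Z^3.
  H_2: rank ker ∂_2 − rank ∂_3 = (3 − 3) − 0 = 0, and there is no ∂_3, so H_2 = 0.

H_0 = Z,  H_1 = Z^3,  H_2 = 0.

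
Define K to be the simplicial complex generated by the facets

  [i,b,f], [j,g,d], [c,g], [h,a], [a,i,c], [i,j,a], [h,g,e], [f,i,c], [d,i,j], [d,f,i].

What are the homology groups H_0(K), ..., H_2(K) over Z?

We work with the vertex ordering a < b < c < d < e < f < g < h < i < j. The simplices of K, each written with vertices in increasing order, are:

  0-simplices (10): a, b, c, d, e, f, g, h, i, j
  1-simplices (19): ac, ah, ai, aj, bf, bi, cf, cg, ci, df, dg, di, dj, eg, eh, fi, gh, gj, ij
  2-simplices (8): aci, aij, bfi, cfi, dfi, dgj, dij, egh

giving chain groups C_0 ≅ Z^10, C_1 ≅ Z^19, C_2 ≅ Z^8.

The boundary map ∂_1: C_1 → C_0 sends each edge [p,q] (with p < q) to q − p.
As a 10×19 matrix over Z this has rank 9, with invariant factors (1,1,1,1,1,1,1,1,1).

∂_2: C_2 → C_1 sends each 2-simplex [p,q,r] to [q,r] − [p,r] + [p,q]. For instance
  ∂dij = ij − dj + di,
  ∂cfi = fi − ci + cf.
The 19×8 boundary matrix has rank 8 and Smith normal form diag(1,1,1,1,1,1,1,1).

Reading off H_k = ker ∂_k / im ∂_{k+1}:

  H_0: rank C_0 − rank ∂_1 = 10 − 9 = 1, and the invariant factors of ∂_1 are all 1, so H_0 = Z.
  H_1: rank ker ∂_1 − rank ∂_2 = (19 − 9) − 8 = 2, and the invariant factors of ∂_2 are all 1, so H_1 = Z^2.
  H_2: rank ker ∂_2 − rank ∂_3 = (8 − 8) − 0 = 0, and there is no ∂_3, so H_2 = 0.

H_0 = Z,  H_1 = Z^2,  H_2 = 0.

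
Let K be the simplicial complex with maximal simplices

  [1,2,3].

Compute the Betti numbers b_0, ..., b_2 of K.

b_0 = 1, b_1 = 0, b_2 = 0.

Fix the vertex order 1 < 2 < 3 and write every simplex with vertices in increasing order. Then dim K = 2 and the simplices of K are:

  0-simplices (3): [1], [2], [3]
  1-simplices (3): [1,2], [1,3], [2,3]
  2-simplices (1): [1,2,3]

so the chain groups are C_0 ≅ Z^3, C_1 ≅ Z^3, C_2 ≅ Z^1.

Boundary ∂_1: C_1 → C_0 sends each edge [p,q] (with p < q) to q − p.
The 3×3 boundary matrix has rank 2 and Smith normal form diag(1,1).

Boundary ∂_2: C_2 → C_1 acts by ∂[p,q,r] = [q,r] − [p,r] + [p,q]. For instance
  ∂[1,2,3] = [2,3] − [1,3] + [1,2].
The 3×1 boundary matrix has rank 1 and Smith normal form diag(1).

Reading off H_k = ker ∂_k / im ∂_{k+1}:

  H_0: rank C_0 − rank ∂_1 = 3 − 2 = 1, and the invariant factors of ∂_1 are all 1, so H_0 ≅ Z.
  H_1: rank ker ∂_1 − rank ∂_2 = (3 − 2) − 1 = 0, and the invariant factors of ∂_2 are all 1, so H_1 ≅ 0.
  H_2: rank ker ∂_2 − rank ∂_3 = (1 − 1) − 0 = 0, and there is no ∂_3, so H_2 ≅ 0.

As a check, the Euler characteristic is 3 − 3 + 1 = 1, which agrees with 1 − 0 + 0 = 1.

Hence the Betti numbers are b_0 = 1, b_1 = 0, b_2 = 0.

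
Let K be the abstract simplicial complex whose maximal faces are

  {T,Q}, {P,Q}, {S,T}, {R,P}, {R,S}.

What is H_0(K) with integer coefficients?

Order the vertices as P < Q < R < S < T. Listing each simplex with vertices in this order, K has dimension 1 with simplices:

  0-simplices (5): P, Q, R, S, T
  1-simplices (5): PQ, PR, QT, RS, ST

giving chain groups C_0 ≅ Z^5, C_1 ≅ Z^5.

The boundary map ∂_1: C_1 → C_0 is given by ∂[p,q] = [q] − [p]. For instance
  ∂ST = T − S.
The 5×5 boundary matrix has rank 4 and Smith normal form diag(1,1,1,1).

Computing H_k = (kernel of ∂_k) / (image of ∂_{k+1}):

  H_0: rank C_0 − rank ∂_1 = 5 − 4 = 1, and the invariant factors of ∂_1 are all 1, so H_0 = Z.

(K is a triangulation of the circle S^1.)

H_0 = Z.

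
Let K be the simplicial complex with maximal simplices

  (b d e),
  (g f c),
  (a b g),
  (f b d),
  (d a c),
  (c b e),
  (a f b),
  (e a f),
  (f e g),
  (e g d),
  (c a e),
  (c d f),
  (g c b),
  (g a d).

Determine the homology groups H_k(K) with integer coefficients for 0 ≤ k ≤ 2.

Fix the vertex order a < b < c < d < e < f < g and write every simplex with vertices in increasing order. Then dim K = 2 and the simplices of K are:

  0-simplices (7): a, b, c, d, e, f, g
  1-simplices (21): ab, ac, ad, ae, af, ag, bc, bd, be, bf, bg, cd, ce, cf, cg, de, df, dg, ef, eg, fg
  2-simplices (14): abf, abg, acd, ace, adg, aef, bce, bcg, bde, bdf, cdf, cfg, deg, efg

so the chain groups are C_0 ≅ Z^7, C_1 ≅ Z^21, C_2 ≅ Z^14.

The boundary map ∂_1: C_1 → C_0 is given by ∂[p,q] = [q] − [p].
The 7×21 boundary matrix has rank 6 and Smith normal form diag(1,1,1,1,1,1).

The boundary map ∂_2: C_2 → C_1 acts by ∂[p,q,r] = [q,r] − [p,r] + [p,q]. For instance
  ∂bdf = df − bf + bd,
  ∂aef = ef − af + ae.
The resulting 21×14 matrix has rank 13, and its Smith normal form has invariant factors (1,1,1,1,1,1,1,1,1,1,1,1,1).

From H_k ≅ ker(∂_k) / im(∂_{k+1}) we obtain:

  H_0: rank C_0 − rank ∂_1 = 7 − 6 = 1, and the invariant factors of ∂_1 are all 1, so H_0 ≅ Z.
  H_1: rank ker ∂_1 − rank ∂_2 = (21 − 6) − 13 = 2, and the invariant factors of ∂_2 are all 1, so H_1 ≅ Z^2.
  H_2: rank ker ∂_2 − rank ∂_3 = (14 − 13) − 0 = 1, and there is no ∂_3, so H_2 ≅ Z.

H_0 = Z,  H_1 = Z^2,  H_2 = Z.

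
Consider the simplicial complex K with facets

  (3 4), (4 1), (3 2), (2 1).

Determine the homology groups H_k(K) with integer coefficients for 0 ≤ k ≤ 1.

We work with the vertex ordering 1 < 2 < 3 < 4. The simplices of K, each written with vertices in increasing order, are:

  0-simplices (4): [1], [2], [3], [4]
  1-simplices (4): [1,2], [1,4], [2,3], [3,4]

giving chain groups C_0 ≅ Z^4, C_1 ≅ Z^4.

The boundary map ∂_1: C_1 → C_0 is given by ∂[p,q] = [q] − [p]. For instance
  ∂[1,2] = [2] − [1].
As a 4×4 matrix over Z this has rank 3, with invariant factors (1,1,1).

Reading off H_k = ker ∂_k / im ∂_{k+1}:

  H_0: rank C_0 − rank ∂_1 = 4 − 3 = 1, and the invariant factors of ∂_1 are all 1, so H_0 = Z.
  H_1: rank ker ∂_1 − rank ∂_2 = (4 − 3) − 0 = 1, and there is no ∂_2, so H_1 = Z.

(K is a triangulation of the circle S^1.)

H_0 ≅ Z,  H_1 ≅ Z.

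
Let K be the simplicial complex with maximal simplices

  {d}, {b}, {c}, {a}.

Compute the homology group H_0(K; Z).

H_0 ≅ Z^4.

K has 4 vertices.
rank ∂_0 = 0, rank ∂_1 = 0 ⇒ b_0 = 4 − 0 − 0 = 4. So H_0 ≅ Z^4.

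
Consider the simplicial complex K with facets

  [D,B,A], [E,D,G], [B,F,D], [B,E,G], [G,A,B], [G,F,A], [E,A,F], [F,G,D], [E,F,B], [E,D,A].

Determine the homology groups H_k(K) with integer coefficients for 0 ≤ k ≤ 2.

We work with the vertex ordering A < B < D < E < F < G. The simplices of K, each written with vertices in increasing order, are:

  0-simplices (6): A, B, D, E, F, G
  1-simplices (15): AB, AD, AE, AF, AG, BD, BE, BF, BG, DE, DF, DG, EF, EG, FG
  2-simplices (10): ABD, ABG, ADE, AEF, AFG, BDF, BEF, BEG, DEG, DFG

Hence C_0 ≅ Z^6, C_1 ≅ Z^15, C_2 ≅ Z^10.

The boundary map ∂_1: C_1 → C_0 maps an edge to its endpoints' difference, ∂[p,q] = q − p.
The resulting 6×15 matrix has rank 5, and its Smith normal form has invariant factors (1,1,1,1,1).

∂_2: C_2 → C_1 maps a triangle to the signed sum of its edges. For instance
  ∂BEF = EF − BF + BE,
  ∂BDF = DF − BF + BD.
As a 15×10 matrix over Z this has rank 10, with invariant factors (1,1,1,1,1,1,1,1,1,2).

Now H_k = ker ∂_k / im ∂_{k+1}, so:

  H_0: rank C_0 − rank ∂_1 = 6 − 5 = 1, and the invariant factors of ∂_1 are all 1, so H_0 = Z.
  H_1: rank ker ∂_1 − rank ∂_2 = (15 − 5) − 10 = 0, and ∂_2 has invariant factor 2 > 1, so H_1 = Z/2Z.
  H_2: rank ker ∂_2 − rank ∂_3 = (10 − 10) − 0 = 0, and there is no ∂_3, so H_2 = 0.

As a check, the Euler characteristic is 6 − 15 + 10 = 1, which agrees with 1 − 0 + 0 = 1.

H_0 ≅ Z,  H_1 ≅ Z/2Z,  H_2 = 0.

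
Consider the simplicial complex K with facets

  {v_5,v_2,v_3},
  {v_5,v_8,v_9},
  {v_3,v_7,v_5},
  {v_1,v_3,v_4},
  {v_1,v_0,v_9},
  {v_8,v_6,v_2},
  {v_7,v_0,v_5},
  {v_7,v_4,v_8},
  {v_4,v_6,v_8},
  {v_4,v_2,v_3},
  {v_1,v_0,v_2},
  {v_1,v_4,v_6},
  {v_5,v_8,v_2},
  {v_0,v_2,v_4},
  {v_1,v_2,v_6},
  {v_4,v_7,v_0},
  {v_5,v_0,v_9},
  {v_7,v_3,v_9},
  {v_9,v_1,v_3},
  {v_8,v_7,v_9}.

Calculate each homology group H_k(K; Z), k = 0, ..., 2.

Take the total order v_0 < v_1 < v_2 < v_3 < v_4 < v_5 < v_6 < v_7 < v_8 < v_9 on the vertex set. Then K (dimension 2) consists of the simplices:

  0-simplices (10): [v_0], [v_1], [v_2], [v_3], [v_4], [v_5], [v_6], [v_7], [v_8], [v_9]
  1-simplices (30): (30 of them)
  2-simplices (20): (20 of them)

Hence C_0 ≅ Z^10, C_1 ≅ Z^30, C_2 ≅ Z^20.

The boundary map ∂_1: C_1 → C_0 maps an edge to its endpoints' difference, ∂[p,q] = q − p. For instance
  ∂[v_2,v_8] = [v_8] − [v_2].
The 10×30 boundary matrix has rank 9 and Smith normal form diag(1,1,1,1,1,1,1,1,1).

∂_2: C_2 → C_1 acts by ∂[p,q,r] = [q,r] − [p,r] + [p,q]. For instance
  ∂[v_0,v_5,v_9] = [v_5,v_9] − [v_0,v_9] + [v_0,v_5],
  ∂[v_0,v_5,v_7] = [v_5,v_7] − [v_0,v_7] + [v_0,v_5].
The 30×20 boundary matrix has rank 20 and Smith normal form diag(1,1,1,1,1,1,1,1,1,1,1,1,1,1,1,1,1,1,1,2).

From H_k ≅ ker(∂_k) / im(∂_{k+1}) we obtain:

  H_0: rank C_0 − rank ∂_1 = 10 − 9 = 1, and the invariant factors of ∂_1 are all 1, so H_0 ≅ Z.
  H_1: rank ker ∂_1 − rank ∂_2 = (30 − 9) − 20 = 1, and ∂_2 has invariant factor 2 > 1, so H_1 ≅ Z ⊕ Z/2.
  H_2: rank ker ∂_2 − rank ∂_3 = (20 − 20) − 0 = 0, and there is no ∂_3, so H_2 ≅ 0.

As a check, the Euler characteristic is 10 − 30 + 20 = 0, which agrees with 1 − 1 + 0 = 0.

H_0 = Z,  H_1 = Z ⊕ Z/2,  H_2 = 0.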